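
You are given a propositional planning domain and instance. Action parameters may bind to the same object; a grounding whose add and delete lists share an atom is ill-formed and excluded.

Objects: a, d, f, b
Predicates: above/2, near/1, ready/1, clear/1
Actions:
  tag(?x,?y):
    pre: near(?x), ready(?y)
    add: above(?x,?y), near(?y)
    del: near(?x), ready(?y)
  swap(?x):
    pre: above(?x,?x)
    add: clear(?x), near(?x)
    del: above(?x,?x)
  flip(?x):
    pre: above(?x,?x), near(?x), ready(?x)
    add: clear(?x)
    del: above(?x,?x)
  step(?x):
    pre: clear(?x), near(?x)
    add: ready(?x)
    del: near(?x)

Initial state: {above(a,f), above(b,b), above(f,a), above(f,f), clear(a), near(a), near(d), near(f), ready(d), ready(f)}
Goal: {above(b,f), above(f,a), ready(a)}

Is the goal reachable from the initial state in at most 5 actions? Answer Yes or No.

Yes

1. swap(b)  →  {above(a,f), above(f,a), above(f,f), clear(a), clear(b), near(a), near(b), near(d), near(f), ready(d), ready(f)}
2. tag(b,f)  →  {above(a,f), above(b,f), above(f,a), above(f,f), clear(a), clear(b), near(a), near(d), near(f), ready(d)}
3. step(a)  →  {above(a,f), above(b,f), above(f,a), above(f,f), clear(a), clear(b), near(d), near(f), ready(a), ready(d)}
optimal plan length = 3; 3 ≤ 5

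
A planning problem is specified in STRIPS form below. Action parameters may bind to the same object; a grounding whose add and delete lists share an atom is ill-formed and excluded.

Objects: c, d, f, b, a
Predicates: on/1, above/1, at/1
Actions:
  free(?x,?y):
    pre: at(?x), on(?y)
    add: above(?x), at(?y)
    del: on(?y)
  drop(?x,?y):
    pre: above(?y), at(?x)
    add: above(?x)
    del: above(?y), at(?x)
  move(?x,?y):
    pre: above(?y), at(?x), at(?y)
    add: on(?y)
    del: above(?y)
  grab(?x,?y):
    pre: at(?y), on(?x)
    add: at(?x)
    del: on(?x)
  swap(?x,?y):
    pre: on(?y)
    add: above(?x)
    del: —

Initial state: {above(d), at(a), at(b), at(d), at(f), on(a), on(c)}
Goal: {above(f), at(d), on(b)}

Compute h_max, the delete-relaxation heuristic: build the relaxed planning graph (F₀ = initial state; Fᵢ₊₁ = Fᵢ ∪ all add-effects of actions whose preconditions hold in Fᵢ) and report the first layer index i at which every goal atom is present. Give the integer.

2

F0 = init (7 atoms)
F1 = F0 ∪ {above(a), above(b), above(c), above(f), at(c), on(d)}  (13 atoms)
F2 = F1 ∪ {on(b), on(f)}  (15 atoms)
goal ⊆ F2  ⇒  h_max = 2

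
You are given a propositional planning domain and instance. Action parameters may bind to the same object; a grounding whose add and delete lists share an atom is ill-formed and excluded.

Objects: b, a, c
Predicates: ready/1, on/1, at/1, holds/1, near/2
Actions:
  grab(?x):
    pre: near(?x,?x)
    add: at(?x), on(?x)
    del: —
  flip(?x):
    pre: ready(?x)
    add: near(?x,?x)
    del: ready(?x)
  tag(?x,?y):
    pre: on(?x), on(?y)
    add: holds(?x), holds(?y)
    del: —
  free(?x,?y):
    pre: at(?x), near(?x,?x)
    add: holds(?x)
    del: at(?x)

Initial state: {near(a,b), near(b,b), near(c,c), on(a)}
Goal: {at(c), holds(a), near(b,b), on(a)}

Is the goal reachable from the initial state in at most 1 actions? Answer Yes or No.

No

1. grab(c)  →  {at(c), near(a,b), near(b,b), near(c,c), on(a), on(c)}
2. tag(a,a)  →  {at(c), holds(a), near(a,b), near(b,b), near(c,c), on(a), on(c)}
optimal plan length = 2; 2 > 1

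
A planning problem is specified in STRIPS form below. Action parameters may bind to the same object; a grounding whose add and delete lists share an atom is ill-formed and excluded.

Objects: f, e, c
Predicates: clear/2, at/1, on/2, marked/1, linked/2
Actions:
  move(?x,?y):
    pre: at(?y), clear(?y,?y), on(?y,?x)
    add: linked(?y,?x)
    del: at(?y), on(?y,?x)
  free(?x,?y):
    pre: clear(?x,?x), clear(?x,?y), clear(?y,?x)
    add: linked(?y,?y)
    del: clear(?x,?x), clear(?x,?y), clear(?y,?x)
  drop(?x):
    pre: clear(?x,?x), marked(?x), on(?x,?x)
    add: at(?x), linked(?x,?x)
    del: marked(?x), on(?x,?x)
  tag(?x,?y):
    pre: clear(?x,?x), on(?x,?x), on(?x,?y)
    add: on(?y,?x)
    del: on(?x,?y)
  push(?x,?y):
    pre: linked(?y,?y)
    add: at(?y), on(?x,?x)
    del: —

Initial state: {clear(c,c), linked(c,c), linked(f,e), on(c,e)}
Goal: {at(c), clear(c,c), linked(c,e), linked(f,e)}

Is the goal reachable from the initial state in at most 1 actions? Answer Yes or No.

No

1. push(f,c)  →  {at(c), clear(c,c), linked(c,c), linked(f,e), on(c,e), on(f,f)}
2. move(e,c)  →  {clear(c,c), linked(c,c), linked(c,e), linked(f,e), on(f,f)}
3. push(f,c)  →  {at(c), clear(c,c), linked(c,c), linked(c,e), linked(f,e), on(f,f)}
optimal plan length = 3; 3 > 1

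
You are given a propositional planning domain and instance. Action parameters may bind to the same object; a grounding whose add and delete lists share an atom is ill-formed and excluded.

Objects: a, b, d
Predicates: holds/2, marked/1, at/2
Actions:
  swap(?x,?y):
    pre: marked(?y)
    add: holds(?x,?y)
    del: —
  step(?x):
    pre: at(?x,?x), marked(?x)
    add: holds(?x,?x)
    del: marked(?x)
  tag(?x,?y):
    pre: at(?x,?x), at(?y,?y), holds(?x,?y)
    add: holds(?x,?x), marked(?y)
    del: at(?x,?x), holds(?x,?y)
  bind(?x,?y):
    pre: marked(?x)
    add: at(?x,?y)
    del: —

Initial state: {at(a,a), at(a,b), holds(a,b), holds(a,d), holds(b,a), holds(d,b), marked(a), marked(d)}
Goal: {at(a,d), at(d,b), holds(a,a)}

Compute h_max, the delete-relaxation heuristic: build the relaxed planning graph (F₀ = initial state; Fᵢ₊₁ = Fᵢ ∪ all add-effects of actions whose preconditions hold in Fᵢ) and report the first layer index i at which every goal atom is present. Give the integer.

1

F0 = init (8 atoms)
F1 = F0 ∪ {at(a,d), at(d,a), at(d,b), at(d,d), holds(a,a), holds(b,d), holds(d,a), holds(d,d)}  (16 atoms)
goal ⊆ F1  ⇒  h_max = 1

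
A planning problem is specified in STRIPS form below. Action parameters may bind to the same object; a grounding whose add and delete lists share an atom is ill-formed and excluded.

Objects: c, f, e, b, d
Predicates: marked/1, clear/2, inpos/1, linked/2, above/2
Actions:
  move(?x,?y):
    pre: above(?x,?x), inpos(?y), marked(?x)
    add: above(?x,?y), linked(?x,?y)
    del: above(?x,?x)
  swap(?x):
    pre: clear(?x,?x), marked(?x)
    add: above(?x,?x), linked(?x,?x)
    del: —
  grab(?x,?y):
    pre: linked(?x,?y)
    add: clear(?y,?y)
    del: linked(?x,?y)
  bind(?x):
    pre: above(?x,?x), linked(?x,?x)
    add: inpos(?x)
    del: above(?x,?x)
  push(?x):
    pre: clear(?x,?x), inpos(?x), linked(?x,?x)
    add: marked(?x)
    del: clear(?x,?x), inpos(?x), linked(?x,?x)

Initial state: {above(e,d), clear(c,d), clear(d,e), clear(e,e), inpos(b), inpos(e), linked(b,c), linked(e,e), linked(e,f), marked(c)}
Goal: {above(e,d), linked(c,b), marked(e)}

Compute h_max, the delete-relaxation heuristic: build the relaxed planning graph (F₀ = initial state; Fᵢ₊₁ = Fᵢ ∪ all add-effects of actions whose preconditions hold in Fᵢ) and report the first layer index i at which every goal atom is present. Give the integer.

F0 = init (10 atoms)
F1 = F0 ∪ {clear(c,c), clear(f,f), marked(e)}  (13 atoms)
F2 = F1 ∪ {above(c,c), above(e,e), linked(c,c)}  (16 atoms)
F3 = F2 ∪ {above(c,b), above(c,e), above(e,b), inpos(c), linked(c,b), linked(c,e), linked(e,b)}  (23 atoms)
goal ⊆ F3  ⇒  h_max = 3

3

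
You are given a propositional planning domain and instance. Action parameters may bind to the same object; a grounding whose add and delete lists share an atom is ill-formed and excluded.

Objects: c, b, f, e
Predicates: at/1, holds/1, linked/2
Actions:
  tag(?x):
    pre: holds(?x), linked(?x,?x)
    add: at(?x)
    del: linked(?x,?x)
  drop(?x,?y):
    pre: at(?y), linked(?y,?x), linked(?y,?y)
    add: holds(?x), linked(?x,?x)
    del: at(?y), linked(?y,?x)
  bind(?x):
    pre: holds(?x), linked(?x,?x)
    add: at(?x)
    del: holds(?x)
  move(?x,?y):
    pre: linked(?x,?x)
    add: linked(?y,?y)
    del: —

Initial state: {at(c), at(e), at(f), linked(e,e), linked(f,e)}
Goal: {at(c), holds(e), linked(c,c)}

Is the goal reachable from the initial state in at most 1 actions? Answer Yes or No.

1. move(e,c)  →  {at(c), at(e), at(f), linked(c,c), linked(e,e), linked(f,e)}
2. move(c,f)  →  {at(c), at(e), at(f), linked(c,c), linked(e,e), linked(f,e), linked(f,f)}
3. drop(e,f)  →  {at(c), at(e), holds(e), linked(c,c), linked(e,e), linked(f,f)}
optimal plan length = 3; 3 > 1

No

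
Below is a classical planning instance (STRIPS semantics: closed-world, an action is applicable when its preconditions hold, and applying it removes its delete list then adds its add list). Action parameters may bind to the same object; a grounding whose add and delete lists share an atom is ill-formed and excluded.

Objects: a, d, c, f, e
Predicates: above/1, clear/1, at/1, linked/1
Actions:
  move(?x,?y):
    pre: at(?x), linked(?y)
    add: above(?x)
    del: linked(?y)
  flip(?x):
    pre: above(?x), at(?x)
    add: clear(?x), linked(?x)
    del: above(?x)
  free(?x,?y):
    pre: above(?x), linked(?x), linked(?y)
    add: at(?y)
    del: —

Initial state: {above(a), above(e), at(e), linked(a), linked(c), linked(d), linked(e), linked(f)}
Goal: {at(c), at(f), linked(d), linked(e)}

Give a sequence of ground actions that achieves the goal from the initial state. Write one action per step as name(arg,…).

free(a,c); free(a,f)

1. free(a,c)  →  {above(a), above(e), at(c), at(e), linked(a), linked(c), linked(d), linked(e), linked(f)}
2. free(a,f)  →  {above(a), above(e), at(c), at(e), at(f), linked(a), linked(c), linked(d), linked(e), linked(f)}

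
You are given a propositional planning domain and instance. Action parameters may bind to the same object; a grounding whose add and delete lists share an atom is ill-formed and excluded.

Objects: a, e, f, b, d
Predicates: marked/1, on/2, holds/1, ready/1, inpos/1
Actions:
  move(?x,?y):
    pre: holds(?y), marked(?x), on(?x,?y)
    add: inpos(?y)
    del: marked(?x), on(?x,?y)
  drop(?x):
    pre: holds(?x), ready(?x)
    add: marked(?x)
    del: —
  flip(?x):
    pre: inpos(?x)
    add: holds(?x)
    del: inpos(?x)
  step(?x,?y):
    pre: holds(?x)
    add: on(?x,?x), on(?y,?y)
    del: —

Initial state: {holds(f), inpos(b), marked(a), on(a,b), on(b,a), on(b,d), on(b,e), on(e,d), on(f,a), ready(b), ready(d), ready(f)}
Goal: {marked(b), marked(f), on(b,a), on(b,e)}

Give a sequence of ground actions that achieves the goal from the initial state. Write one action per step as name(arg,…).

drop(f); flip(b); drop(b)

1. drop(f)  →  {holds(f), inpos(b), marked(a), marked(f), on(a,b), on(b,a), on(b,d), on(b,e), on(e,d), on(f,a), ready(b), ready(d), ready(f)}
2. flip(b)  →  {holds(b), holds(f), marked(a), marked(f), on(a,b), on(b,a), on(b,d), on(b,e), on(e,d), on(f,a), ready(b), ready(d), ready(f)}
3. drop(b)  →  {holds(b), holds(f), marked(a), marked(b), marked(f), on(a,b), on(b,a), on(b,d), on(b,e), on(e,d), on(f,a), ready(b), ready(d), ready(f)}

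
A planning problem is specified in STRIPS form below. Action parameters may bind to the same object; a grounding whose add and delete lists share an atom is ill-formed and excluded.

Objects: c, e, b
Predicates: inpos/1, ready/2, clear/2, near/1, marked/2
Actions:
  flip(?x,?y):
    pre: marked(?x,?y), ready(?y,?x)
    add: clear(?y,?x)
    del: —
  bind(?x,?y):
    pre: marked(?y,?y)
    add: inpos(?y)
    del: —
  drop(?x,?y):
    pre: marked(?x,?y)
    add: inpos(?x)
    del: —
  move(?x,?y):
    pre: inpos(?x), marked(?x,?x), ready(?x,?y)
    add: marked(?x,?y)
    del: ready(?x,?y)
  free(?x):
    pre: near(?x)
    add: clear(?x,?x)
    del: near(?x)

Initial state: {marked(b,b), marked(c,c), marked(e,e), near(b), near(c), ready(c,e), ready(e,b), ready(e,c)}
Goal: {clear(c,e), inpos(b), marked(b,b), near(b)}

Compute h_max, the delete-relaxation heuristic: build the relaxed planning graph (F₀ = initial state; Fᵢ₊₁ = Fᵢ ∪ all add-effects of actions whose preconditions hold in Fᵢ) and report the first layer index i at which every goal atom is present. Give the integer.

3

F0 = init (8 atoms)
F1 = F0 ∪ {clear(b,b), clear(c,c), inpos(b), inpos(c), inpos(e)}  (13 atoms)
F2 = F1 ∪ {marked(c,e), marked(e,b), marked(e,c)}  (16 atoms)
F3 = F2 ∪ {clear(c,e), clear(e,c)}  (18 atoms)
goal ⊆ F3  ⇒  h_max = 3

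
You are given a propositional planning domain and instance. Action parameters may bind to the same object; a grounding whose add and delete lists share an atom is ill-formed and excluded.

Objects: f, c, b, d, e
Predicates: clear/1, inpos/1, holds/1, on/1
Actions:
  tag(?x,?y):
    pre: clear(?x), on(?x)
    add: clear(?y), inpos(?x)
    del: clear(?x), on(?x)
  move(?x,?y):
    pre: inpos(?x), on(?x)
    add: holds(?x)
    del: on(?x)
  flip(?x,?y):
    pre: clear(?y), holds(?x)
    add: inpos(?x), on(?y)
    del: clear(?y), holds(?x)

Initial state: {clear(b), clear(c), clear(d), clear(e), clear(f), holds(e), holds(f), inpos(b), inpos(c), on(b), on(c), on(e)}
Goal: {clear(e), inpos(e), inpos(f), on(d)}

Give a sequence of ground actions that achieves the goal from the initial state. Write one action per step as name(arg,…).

1. flip(f,f)  →  {clear(b), clear(c), clear(d), clear(e), holds(e), inpos(b), inpos(c), inpos(f), on(b), on(c), on(e), on(f)}
2. flip(e,d)  →  {clear(b), clear(c), clear(e), inpos(b), inpos(c), inpos(e), inpos(f), on(b), on(c), on(d), on(e), on(f)}

flip(f,f); flip(e,d)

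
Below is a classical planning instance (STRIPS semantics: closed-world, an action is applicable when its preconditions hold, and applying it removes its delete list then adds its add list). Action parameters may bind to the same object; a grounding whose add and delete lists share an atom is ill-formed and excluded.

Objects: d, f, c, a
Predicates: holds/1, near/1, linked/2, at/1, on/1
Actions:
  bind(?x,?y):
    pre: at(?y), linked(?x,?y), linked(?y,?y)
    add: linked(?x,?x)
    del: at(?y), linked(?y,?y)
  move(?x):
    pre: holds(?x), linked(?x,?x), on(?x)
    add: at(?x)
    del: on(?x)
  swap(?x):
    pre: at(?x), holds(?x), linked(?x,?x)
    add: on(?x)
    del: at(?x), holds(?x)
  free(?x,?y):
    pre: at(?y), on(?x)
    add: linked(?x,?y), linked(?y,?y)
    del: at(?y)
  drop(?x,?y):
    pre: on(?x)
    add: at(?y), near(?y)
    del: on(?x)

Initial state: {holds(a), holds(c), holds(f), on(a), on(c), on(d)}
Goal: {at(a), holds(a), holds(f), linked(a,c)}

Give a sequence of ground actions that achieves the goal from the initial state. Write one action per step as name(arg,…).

1. drop(d,c)  →  {at(c), holds(a), holds(c), holds(f), near(c), on(a), on(c)}
2. free(a,c)  →  {holds(a), holds(c), holds(f), linked(a,c), linked(c,c), near(c), on(a), on(c)}
3. drop(c,a)  →  {at(a), holds(a), holds(c), holds(f), linked(a,c), linked(c,c), near(a), near(c), on(a)}

drop(d,c); free(a,c); drop(c,a)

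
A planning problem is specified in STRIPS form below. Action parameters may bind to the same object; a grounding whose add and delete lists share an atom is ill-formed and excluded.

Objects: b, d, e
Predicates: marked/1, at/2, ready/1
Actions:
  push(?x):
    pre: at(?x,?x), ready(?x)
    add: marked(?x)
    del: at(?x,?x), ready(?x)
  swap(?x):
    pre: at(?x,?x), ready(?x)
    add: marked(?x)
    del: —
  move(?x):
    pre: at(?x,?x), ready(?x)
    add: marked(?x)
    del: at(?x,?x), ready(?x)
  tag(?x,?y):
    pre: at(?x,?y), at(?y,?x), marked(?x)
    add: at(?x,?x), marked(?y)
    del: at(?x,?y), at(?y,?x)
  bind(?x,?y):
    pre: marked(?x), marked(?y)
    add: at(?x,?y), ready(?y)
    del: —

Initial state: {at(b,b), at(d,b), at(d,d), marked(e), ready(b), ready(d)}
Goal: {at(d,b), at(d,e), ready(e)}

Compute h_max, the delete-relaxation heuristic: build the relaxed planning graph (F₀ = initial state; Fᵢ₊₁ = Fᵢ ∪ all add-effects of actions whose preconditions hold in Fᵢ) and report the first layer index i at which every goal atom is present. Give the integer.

2

F0 = init (6 atoms)
F1 = F0 ∪ {at(e,e), marked(b), marked(d), ready(e)}  (10 atoms)
F2 = F1 ∪ {at(b,d), at(b,e), at(d,e), at(e,b), at(e,d)}  (15 atoms)
goal ⊆ F2  ⇒  h_max = 2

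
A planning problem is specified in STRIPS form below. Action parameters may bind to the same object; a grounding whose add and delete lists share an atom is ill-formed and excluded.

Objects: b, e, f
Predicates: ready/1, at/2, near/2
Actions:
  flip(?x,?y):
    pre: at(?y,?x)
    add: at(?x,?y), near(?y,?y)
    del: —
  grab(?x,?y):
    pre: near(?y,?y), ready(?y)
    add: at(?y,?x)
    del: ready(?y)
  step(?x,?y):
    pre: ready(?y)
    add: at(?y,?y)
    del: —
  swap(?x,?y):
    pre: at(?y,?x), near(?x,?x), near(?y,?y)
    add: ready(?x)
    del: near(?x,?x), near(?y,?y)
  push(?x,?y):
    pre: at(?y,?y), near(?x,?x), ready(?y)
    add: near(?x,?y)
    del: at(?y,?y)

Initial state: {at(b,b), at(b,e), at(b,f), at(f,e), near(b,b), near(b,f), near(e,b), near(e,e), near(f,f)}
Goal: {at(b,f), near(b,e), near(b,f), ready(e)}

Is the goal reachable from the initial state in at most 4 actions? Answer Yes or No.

1. swap(e,f)  →  {at(b,b), at(b,e), at(b,f), at(f,e), near(b,b), near(b,f), near(e,b), ready(e)}
2. step(b,e)  →  {at(b,b), at(b,e), at(b,f), at(e,e), at(f,e), near(b,b), near(b,f), near(e,b), ready(e)}
3. push(b,e)  →  {at(b,b), at(b,e), at(b,f), at(f,e), near(b,b), near(b,e), near(b,f), near(e,b), ready(e)}
optimal plan length = 3; 3 ≤ 4

Yes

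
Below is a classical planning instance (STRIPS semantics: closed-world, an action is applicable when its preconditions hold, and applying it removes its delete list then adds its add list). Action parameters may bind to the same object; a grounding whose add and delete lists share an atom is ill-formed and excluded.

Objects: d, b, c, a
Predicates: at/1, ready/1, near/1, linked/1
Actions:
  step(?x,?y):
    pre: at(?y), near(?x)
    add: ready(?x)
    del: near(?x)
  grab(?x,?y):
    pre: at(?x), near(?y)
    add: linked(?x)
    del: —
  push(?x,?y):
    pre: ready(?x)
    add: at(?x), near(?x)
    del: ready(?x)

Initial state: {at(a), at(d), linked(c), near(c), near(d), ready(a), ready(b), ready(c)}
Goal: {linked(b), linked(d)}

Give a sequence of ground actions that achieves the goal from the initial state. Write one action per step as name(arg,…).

1. grab(d,d)  →  {at(a), at(d), linked(c), linked(d), near(c), near(d), ready(a), ready(b), ready(c)}
2. push(b,d)  →  {at(a), at(b), at(d), linked(c), linked(d), near(b), near(c), near(d), ready(a), ready(c)}
3. grab(b,d)  →  {at(a), at(b), at(d), linked(b), linked(c), linked(d), near(b), near(c), near(d), ready(a), ready(c)}

grab(d,d); push(b,d); grab(b,d)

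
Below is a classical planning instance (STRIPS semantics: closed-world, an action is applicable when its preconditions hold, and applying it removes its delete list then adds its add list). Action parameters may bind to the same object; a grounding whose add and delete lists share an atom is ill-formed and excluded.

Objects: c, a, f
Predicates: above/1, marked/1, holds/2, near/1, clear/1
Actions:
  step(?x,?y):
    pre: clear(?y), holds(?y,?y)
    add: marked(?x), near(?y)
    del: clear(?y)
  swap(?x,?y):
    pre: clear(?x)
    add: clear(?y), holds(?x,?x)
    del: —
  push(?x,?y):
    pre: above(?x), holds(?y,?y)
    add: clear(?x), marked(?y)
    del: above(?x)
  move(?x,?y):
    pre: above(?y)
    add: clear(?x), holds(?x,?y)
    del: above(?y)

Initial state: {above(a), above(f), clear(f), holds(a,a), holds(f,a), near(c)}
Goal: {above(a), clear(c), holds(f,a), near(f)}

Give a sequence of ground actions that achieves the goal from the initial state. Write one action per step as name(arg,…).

1. swap(f,c)  →  {above(a), above(f), clear(c), clear(f), holds(a,a), holds(f,a), holds(f,f), near(c)}
2. step(c,f)  →  {above(a), above(f), clear(c), holds(a,a), holds(f,a), holds(f,f), marked(c), near(c), near(f)}

swap(f,c); step(c,f)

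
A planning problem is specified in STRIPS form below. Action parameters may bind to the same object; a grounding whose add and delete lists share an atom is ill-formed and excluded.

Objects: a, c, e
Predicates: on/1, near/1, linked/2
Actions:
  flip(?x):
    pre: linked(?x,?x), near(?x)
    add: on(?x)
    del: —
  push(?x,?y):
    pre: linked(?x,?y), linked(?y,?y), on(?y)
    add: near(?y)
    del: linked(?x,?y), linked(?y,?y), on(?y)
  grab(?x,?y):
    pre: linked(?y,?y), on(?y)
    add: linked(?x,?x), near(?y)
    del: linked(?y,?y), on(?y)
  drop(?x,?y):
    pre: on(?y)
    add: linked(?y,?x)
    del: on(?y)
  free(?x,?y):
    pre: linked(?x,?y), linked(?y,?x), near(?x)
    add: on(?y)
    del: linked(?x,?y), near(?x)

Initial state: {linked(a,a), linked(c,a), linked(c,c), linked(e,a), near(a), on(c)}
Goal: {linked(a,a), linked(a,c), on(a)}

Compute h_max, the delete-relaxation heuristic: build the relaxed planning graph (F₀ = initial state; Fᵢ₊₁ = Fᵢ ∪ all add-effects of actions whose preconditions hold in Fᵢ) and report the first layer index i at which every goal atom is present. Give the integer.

F0 = init (6 atoms)
F1 = F0 ∪ {linked(c,e), linked(e,e), near(c), on(a)}  (10 atoms)
F2 = F1 ∪ {linked(a,c), linked(a,e)}  (12 atoms)
goal ⊆ F2  ⇒  h_max = 2

2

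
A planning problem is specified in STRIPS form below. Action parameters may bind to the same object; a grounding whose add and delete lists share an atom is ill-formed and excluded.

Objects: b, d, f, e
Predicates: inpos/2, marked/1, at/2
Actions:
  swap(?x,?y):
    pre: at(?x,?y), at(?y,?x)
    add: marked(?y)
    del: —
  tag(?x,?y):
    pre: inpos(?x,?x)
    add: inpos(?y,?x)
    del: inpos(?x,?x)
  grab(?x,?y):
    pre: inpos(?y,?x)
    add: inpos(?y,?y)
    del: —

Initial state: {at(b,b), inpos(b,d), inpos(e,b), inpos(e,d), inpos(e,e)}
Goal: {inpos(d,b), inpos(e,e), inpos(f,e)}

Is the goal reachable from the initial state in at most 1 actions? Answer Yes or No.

No

1. tag(e,f)  →  {at(b,b), inpos(b,d), inpos(e,b), inpos(e,d), inpos(f,e)}
2. grab(b,e)  →  {at(b,b), inpos(b,d), inpos(e,b), inpos(e,d), inpos(e,e), inpos(f,e)}
3. grab(d,b)  →  {at(b,b), inpos(b,b), inpos(b,d), inpos(e,b), inpos(e,d), inpos(e,e), inpos(f,e)}
4. tag(b,d)  →  {at(b,b), inpos(b,d), inpos(d,b), inpos(e,b), inpos(e,d), inpos(e,e), inpos(f,e)}
optimal plan length = 4; 4 > 1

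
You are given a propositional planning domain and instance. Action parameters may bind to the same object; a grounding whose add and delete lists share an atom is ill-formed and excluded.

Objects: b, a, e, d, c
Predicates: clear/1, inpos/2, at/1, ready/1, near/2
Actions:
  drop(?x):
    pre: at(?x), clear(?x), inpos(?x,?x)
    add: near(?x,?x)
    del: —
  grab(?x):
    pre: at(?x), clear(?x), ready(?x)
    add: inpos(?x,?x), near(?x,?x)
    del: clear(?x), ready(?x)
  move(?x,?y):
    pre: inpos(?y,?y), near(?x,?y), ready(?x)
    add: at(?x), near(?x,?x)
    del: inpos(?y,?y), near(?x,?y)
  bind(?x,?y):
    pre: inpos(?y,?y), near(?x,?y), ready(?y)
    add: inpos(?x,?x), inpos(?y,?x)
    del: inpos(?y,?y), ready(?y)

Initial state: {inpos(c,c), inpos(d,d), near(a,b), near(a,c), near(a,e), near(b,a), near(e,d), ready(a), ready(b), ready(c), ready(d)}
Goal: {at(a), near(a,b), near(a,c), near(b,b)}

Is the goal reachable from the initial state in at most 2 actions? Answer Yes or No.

1. bind(a,c)  →  {inpos(a,a), inpos(c,a), inpos(d,d), near(a,b), near(a,c), near(a,e), near(b,a), near(e,d), ready(a), ready(b), ready(d)}
2. move(b,a)  →  {at(b), inpos(c,a), inpos(d,d), near(a,b), near(a,c), near(a,e), near(b,b), near(e,d), ready(a), ready(b), ready(d)}
3. bind(e,d)  →  {at(b), inpos(c,a), inpos(d,e), inpos(e,e), near(a,b), near(a,c), near(a,e), near(b,b), near(e,d), ready(a), ready(b)}
4. move(a,e)  →  {at(a), at(b), inpos(c,a), inpos(d,e), near(a,a), near(a,b), near(a,c), near(b,b), near(e,d), ready(a), ready(b)}
optimal plan length = 4; 4 > 2

No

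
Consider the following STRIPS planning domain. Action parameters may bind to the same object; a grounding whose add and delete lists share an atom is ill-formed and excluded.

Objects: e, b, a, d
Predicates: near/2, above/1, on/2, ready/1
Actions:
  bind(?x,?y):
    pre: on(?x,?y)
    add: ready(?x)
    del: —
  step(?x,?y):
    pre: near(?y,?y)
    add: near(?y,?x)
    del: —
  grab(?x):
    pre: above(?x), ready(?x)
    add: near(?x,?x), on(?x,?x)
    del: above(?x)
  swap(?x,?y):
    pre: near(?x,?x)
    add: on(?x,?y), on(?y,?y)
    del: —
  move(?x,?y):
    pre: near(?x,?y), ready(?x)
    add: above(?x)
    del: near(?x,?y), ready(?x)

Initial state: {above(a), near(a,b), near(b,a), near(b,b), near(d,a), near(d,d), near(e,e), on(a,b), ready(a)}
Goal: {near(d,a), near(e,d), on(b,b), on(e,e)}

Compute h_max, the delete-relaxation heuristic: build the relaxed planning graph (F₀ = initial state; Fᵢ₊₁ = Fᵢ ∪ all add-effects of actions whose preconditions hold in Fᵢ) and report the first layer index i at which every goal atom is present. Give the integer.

F0 = init (9 atoms)
F1 = F0 ∪ {near(a,a), near(b,d), near(b,e), near(d,b), near(d,e), near(e,a), near(e,b), near(e,d), on(a,a), on(b,a), on(b,b), on(b,d), on(b,e), on(d,a), on(d,b), on(d,d), on(d,e), on(e,a), on(e,b), on(e,d), on(e,e)}  (30 atoms)
goal ⊆ F1  ⇒  h_max = 1

1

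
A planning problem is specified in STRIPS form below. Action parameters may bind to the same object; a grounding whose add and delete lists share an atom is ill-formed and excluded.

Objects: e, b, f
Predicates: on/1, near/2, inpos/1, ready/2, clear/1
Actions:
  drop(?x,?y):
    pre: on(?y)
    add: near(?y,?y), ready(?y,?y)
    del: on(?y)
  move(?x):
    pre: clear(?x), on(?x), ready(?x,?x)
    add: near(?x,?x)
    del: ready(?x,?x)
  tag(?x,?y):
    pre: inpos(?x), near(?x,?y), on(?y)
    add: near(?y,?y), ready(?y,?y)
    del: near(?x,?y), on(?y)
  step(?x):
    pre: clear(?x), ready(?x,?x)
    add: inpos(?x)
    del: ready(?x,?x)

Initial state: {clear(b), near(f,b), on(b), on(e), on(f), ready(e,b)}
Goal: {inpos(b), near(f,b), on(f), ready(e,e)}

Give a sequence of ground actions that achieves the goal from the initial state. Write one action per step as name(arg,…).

drop(e,e); drop(e,b); step(b)

1. drop(e,e)  →  {clear(b), near(e,e), near(f,b), on(b), on(f), ready(e,b), ready(e,e)}
2. drop(e,b)  →  {clear(b), near(b,b), near(e,e), near(f,b), on(f), ready(b,b), ready(e,b), ready(e,e)}
3. step(b)  →  {clear(b), inpos(b), near(b,b), near(e,e), near(f,b), on(f), ready(e,b), ready(e,e)}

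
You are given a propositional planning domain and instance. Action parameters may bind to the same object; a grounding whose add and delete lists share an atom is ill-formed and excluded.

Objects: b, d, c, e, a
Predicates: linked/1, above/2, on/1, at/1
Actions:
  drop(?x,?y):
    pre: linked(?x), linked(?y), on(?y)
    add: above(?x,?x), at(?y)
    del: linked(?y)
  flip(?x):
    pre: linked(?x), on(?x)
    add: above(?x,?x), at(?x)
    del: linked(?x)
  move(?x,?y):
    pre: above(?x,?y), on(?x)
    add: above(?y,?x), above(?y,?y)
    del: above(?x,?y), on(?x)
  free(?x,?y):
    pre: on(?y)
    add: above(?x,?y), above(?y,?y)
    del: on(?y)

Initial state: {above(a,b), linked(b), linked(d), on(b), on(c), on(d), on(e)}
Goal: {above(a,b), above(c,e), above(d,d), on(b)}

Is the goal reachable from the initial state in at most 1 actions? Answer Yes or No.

No

1. drop(d,b)  →  {above(a,b), above(d,d), at(b), linked(d), on(b), on(c), on(d), on(e)}
2. free(c,e)  →  {above(a,b), above(c,e), above(d,d), above(e,e), at(b), linked(d), on(b), on(c), on(d)}
optimal plan length = 2; 2 > 1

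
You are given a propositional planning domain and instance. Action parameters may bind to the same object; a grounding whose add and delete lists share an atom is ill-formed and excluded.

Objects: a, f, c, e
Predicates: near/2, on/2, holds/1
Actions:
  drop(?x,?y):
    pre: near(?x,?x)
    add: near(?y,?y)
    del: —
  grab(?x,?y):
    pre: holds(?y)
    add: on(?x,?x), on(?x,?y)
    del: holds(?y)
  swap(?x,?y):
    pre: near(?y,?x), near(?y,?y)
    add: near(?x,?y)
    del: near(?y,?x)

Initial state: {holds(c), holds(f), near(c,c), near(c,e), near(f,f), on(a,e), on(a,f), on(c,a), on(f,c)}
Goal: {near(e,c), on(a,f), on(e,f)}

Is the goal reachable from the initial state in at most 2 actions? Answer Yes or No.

1. grab(e,f)  →  {holds(c), near(c,c), near(c,e), near(f,f), on(a,e), on(a,f), on(c,a), on(e,e), on(e,f), on(f,c)}
2. swap(e,c)  →  {holds(c), near(c,c), near(e,c), near(f,f), on(a,e), on(a,f), on(c,a), on(e,e), on(e,f), on(f,c)}
optimal plan length = 2; 2 ≤ 2

Yes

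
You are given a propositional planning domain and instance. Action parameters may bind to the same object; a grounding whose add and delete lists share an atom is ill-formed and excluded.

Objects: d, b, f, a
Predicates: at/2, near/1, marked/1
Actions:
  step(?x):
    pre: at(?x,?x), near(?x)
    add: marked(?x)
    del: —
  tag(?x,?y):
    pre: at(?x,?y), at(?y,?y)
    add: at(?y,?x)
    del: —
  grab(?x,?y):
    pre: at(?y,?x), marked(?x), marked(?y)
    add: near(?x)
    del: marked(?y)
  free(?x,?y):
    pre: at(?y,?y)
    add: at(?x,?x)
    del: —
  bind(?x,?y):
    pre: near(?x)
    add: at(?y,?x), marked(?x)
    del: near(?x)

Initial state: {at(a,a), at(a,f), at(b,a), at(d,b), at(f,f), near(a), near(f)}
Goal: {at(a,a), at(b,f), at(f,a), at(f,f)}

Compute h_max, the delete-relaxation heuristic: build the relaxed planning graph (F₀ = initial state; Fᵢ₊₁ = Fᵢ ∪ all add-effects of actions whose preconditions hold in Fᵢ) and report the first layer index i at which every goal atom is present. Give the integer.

1

F0 = init (7 atoms)
F1 = F0 ∪ {at(a,b), at(b,b), at(b,f), at(d,a), at(d,d), at(d,f), at(f,a), marked(a), marked(f)}  (16 atoms)
goal ⊆ F1  ⇒  h_max = 1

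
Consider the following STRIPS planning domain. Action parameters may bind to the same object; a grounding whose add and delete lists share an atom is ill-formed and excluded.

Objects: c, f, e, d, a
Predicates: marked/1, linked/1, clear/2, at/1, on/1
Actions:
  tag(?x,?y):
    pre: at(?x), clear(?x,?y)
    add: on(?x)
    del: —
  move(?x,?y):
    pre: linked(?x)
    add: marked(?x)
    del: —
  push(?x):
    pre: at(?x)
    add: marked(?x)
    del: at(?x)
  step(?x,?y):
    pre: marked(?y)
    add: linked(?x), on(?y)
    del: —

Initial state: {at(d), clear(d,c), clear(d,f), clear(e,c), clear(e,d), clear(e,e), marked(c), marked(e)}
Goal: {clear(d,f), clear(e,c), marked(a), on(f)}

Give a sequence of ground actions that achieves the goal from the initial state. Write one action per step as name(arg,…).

1. step(f,c)  →  {at(d), clear(d,c), clear(d,f), clear(e,c), clear(e,d), clear(e,e), linked(f), marked(c), marked(e), on(c)}
2. move(f,c)  →  {at(d), clear(d,c), clear(d,f), clear(e,c), clear(e,d), clear(e,e), linked(f), marked(c), marked(e), marked(f), on(c)}
3. step(a,f)  →  {at(d), clear(d,c), clear(d,f), clear(e,c), clear(e,d), clear(e,e), linked(a), linked(f), marked(c), marked(e), marked(f), on(c), on(f)}
4. move(a,c)  →  {at(d), clear(d,c), clear(d,f), clear(e,c), clear(e,d), clear(e,e), linked(a), linked(f), marked(a), marked(c), marked(e), marked(f), on(c), on(f)}

step(f,c); move(f,c); step(a,f); move(a,c)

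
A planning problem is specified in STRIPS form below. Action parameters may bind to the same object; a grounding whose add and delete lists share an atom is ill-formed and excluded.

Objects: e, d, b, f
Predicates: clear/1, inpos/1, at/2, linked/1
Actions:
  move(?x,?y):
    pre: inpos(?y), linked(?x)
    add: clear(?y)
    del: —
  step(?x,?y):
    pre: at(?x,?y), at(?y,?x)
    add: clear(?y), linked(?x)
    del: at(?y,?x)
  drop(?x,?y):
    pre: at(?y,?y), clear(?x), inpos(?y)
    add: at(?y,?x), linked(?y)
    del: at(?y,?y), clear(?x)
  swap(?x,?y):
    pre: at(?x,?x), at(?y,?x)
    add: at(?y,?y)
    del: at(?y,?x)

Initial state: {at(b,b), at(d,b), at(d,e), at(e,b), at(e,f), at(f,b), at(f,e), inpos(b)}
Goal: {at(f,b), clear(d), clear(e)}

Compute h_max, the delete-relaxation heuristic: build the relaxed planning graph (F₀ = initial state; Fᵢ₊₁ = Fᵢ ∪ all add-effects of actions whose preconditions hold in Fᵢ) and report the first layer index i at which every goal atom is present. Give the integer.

F0 = init (8 atoms)
F1 = F0 ∪ {at(d,d), at(e,e), at(f,f), clear(b), clear(e), clear(f), linked(b), linked(e), linked(f)}  (17 atoms)
F2 = F1 ∪ {at(b,e), at(b,f), clear(d), linked(d)}  (21 atoms)
goal ⊆ F2  ⇒  h_max = 2

2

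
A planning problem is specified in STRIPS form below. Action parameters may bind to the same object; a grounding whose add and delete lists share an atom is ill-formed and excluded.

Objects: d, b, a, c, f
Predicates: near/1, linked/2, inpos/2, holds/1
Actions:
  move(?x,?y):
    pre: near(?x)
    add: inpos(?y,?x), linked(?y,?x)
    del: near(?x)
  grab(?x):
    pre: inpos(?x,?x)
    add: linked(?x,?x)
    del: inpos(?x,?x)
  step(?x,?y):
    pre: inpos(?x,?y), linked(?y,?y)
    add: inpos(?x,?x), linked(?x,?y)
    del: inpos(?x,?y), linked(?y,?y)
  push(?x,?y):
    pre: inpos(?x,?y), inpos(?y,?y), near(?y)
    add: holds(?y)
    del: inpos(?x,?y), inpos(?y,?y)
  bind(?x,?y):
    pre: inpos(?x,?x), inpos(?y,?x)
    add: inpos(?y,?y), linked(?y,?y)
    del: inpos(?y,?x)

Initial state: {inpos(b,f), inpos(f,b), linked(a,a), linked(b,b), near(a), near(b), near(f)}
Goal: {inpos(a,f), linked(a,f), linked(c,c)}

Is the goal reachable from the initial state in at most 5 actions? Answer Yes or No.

Yes

1. move(b,c)  →  {inpos(b,f), inpos(c,b), inpos(f,b), linked(a,a), linked(b,b), linked(c,b), near(a), near(f)}
2. move(f,a)  →  {inpos(a,f), inpos(b,f), inpos(c,b), inpos(f,b), linked(a,a), linked(a,f), linked(b,b), linked(c,b), near(a)}
3. step(c,b)  →  {inpos(a,f), inpos(b,f), inpos(c,c), inpos(f,b), linked(a,a), linked(a,f), linked(c,b), near(a)}
4. grab(c)  →  {inpos(a,f), inpos(b,f), inpos(f,b), linked(a,a), linked(a,f), linked(c,b), linked(c,c), near(a)}
optimal plan length = 4; 4 ≤ 5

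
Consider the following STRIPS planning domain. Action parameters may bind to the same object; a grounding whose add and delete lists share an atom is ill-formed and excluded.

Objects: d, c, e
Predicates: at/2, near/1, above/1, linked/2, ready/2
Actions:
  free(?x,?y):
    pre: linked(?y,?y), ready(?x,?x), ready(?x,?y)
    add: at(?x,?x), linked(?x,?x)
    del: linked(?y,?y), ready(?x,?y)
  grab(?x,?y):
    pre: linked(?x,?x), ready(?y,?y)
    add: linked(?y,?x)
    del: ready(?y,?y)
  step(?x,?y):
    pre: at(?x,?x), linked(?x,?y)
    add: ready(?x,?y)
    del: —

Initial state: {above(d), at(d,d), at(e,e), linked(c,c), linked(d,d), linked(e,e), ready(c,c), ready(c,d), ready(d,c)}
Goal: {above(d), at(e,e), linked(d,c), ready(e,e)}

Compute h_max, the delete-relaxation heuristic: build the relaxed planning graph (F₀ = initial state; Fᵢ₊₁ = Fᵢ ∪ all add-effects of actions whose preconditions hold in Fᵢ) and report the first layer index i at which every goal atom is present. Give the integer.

2

F0 = init (9 atoms)
F1 = F0 ∪ {at(c,c), linked(c,d), linked(c,e), ready(d,d), ready(e,e)}  (14 atoms)
F2 = F1 ∪ {linked(d,c), linked(d,e), linked(e,c), linked(e,d), ready(c,e)}  (19 atoms)
goal ⊆ F2  ⇒  h_max = 2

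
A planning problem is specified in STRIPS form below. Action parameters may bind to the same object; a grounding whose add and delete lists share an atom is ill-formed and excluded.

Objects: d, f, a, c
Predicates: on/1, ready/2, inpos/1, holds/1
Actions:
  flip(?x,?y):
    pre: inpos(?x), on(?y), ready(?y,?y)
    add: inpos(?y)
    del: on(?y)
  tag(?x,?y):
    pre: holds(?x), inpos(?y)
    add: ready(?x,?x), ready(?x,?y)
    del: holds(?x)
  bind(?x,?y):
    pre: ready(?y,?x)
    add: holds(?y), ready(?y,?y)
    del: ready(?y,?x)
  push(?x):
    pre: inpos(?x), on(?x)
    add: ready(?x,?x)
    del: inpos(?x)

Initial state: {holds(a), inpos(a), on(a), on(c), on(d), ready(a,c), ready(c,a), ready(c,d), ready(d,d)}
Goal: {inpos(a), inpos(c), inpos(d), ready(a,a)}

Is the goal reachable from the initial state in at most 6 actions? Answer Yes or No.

1. flip(a,d)  →  {holds(a), inpos(a), inpos(d), on(a), on(c), ready(a,c), ready(c,a), ready(c,d), ready(d,d)}
2. tag(a,d)  →  {inpos(a), inpos(d), on(a), on(c), ready(a,a), ready(a,c), ready(a,d), ready(c,a), ready(c,d), ready(d,d)}
3. bind(d,c)  →  {holds(c), inpos(a), inpos(d), on(a), on(c), ready(a,a), ready(a,c), ready(a,d), ready(c,a), ready(c,c), ready(d,d)}
4. flip(d,c)  →  {holds(c), inpos(a), inpos(c), inpos(d), on(a), ready(a,a), ready(a,c), ready(a,d), ready(c,a), ready(c,c), ready(d,d)}
optimal plan length = 4; 4 ≤ 6

Yes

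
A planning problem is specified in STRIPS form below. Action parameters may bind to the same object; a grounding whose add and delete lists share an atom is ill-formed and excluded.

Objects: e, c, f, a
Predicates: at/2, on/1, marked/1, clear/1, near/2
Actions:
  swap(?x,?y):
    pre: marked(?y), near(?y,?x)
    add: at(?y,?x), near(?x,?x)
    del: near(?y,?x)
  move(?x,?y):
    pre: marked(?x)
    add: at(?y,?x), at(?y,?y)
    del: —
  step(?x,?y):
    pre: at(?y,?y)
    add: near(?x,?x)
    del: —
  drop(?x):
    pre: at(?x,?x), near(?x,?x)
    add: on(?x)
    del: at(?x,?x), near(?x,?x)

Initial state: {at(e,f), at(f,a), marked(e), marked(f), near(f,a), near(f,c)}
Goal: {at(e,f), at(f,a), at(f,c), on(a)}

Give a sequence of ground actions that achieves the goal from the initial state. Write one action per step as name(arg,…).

1. swap(c,f)  →  {at(e,f), at(f,a), at(f,c), marked(e), marked(f), near(c,c), near(f,a)}
2. swap(a,f)  →  {at(e,f), at(f,a), at(f,c), marked(e), marked(f), near(a,a), near(c,c)}
3. move(e,a)  →  {at(a,a), at(a,e), at(e,f), at(f,a), at(f,c), marked(e), marked(f), near(a,a), near(c,c)}
4. drop(a)  →  {at(a,e), at(e,f), at(f,a), at(f,c), marked(e), marked(f), near(c,c), on(a)}

swap(c,f); swap(a,f); move(e,a); drop(a)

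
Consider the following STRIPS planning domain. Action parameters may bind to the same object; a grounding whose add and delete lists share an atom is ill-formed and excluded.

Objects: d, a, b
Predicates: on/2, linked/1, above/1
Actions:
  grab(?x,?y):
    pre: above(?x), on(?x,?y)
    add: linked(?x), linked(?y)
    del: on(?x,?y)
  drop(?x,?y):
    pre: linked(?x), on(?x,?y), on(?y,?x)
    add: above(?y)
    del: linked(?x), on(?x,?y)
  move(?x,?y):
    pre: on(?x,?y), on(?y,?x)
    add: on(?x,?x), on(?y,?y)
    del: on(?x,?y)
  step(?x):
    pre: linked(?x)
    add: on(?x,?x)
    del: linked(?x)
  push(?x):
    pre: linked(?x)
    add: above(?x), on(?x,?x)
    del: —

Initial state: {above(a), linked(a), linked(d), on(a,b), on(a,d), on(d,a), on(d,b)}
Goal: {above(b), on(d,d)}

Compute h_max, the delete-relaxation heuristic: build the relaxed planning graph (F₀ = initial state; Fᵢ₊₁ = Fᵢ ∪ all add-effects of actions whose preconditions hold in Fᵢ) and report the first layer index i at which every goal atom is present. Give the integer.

F0 = init (7 atoms)
F1 = F0 ∪ {above(d), linked(b), on(a,a), on(d,d)}  (11 atoms)
F2 = F1 ∪ {above(b), on(b,b)}  (13 atoms)
goal ⊆ F2  ⇒  h_max = 2

2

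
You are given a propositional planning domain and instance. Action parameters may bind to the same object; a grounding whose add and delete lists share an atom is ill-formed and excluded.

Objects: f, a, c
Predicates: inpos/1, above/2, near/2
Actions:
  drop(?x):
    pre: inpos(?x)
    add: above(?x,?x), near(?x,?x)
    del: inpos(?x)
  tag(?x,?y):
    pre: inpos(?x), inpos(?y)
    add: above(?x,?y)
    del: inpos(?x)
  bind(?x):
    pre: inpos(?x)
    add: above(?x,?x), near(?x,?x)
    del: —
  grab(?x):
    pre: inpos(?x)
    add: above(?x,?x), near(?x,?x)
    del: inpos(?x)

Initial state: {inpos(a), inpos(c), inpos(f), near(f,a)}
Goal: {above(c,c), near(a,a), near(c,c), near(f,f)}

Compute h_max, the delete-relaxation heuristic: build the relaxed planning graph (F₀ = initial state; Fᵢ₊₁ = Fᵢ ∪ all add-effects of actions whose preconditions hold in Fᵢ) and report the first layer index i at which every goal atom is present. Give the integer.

1

F0 = init (4 atoms)
F1 = F0 ∪ {above(a,a), above(a,c), above(a,f), above(c,a), above(c,c), above(c,f), above(f,a), above(f,c), above(f,f), near(a,a), near(c,c), near(f,f)}  (16 atoms)
goal ⊆ F1  ⇒  h_max = 1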